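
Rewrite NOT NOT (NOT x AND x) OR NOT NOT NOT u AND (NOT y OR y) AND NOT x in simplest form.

NOT u AND NOT x

NOT NOT (NOT x AND x) OR NOT NOT NOT u AND (NOT y OR y) AND NOT x
= NOT NOT (NOT x AND x) OR NOT u AND (NOT y OR y) AND NOT x
= NOT NOT (NOT x AND x) OR NOT u AND NOT x
= NOT x AND x OR NOT u AND NOT x
= NOT u AND NOT x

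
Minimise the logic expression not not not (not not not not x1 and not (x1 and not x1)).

not not not (not not not not x1 and not (x1 and not x1))
= not not not (not not x1 and not (x1 and not x1))   — double negation
= not not (not x1 or x1 and not x1)   — De Morgan
= not not not x1   — complement / identity
= not x1   — double negation

not x1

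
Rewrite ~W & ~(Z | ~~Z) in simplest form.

~W & ~Z

~W & ~(Z | ~~Z)
= ~W & ~(Z | Z)   (double negation)
= ~W & ~Z   (idempotence)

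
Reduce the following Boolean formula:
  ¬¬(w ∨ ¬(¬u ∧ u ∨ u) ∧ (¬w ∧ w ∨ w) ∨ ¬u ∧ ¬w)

¬¬(w ∨ ¬(¬u ∧ u ∨ u) ∧ (¬w ∧ w ∨ w) ∨ ¬u ∧ ¬w)
= ¬¬(w ∨ ¬(¬u ∧ u ∨ u) ∧ w ∨ ¬u ∧ ¬w)   — complement / identity
= ¬¬(w ∨ ¬u ∧ w ∨ ¬u ∧ ¬w)   — complement / identity
= ¬¬(w ∨ ¬u)   — distribution
= w ∨ ¬u   — double negation

w ∨ ¬u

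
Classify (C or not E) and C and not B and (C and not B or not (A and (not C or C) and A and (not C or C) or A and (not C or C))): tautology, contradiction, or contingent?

(C or not E) and C and not B and (C and not B or not (A and (not C or C) and A and (not C or C) or A and (not C or C)))
= (C or not E) and C and not B and (C and not B or not (A and (not C or C) or A and (not C or C)))   [idempotence]
= C and not B and (C and not B or not (A and (not C or C) or A and (not C or C)))   [absorption]
= C and not B and (C and not B or not (A and (not C or C)))   [idempotence]
= C and not B and (C and not B or not A)   [complement / identity]
= C and not B   [absorption]
This depends on B, C, so it is not a constant.

contingent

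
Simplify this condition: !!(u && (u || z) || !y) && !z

(u || !y) && !z

!!(u && (u || z) || !y) && !z
= (u && (u || z) || !y) && !z   — double negation
= (u || !y) && !z   — absorption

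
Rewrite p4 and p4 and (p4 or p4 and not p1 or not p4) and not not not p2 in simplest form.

p4 and not p2

p4 and p4 and (p4 or p4 and not p1 or not p4) and not not not p2
= p4 and p4 and (p4 or not p4) and not not not p2
= p4 and (p4 or not p4) and not not not p2
= p4 and (p4 or not p4) and not p2
= p4 and not p2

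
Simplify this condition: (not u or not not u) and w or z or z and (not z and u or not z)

(not u or not not u) and w or z or z and (not z and u or not z)
= (not u or not not u) and w or z or z and not z   [absorption]
= (not u or u) and w or z or z and not z   [double negation]
= (not u or u) and w or z   [complement / identity]
= w or z   [complement / identity]

w or z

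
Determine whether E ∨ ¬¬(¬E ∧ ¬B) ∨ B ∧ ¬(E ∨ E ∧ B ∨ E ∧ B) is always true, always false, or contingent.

E ∨ ¬¬(¬E ∧ ¬B) ∨ B ∧ ¬(E ∨ E ∧ B ∨ E ∧ B)
= E ∨ ¬E ∧ ¬B ∨ B ∧ ¬(E ∨ E ∧ B ∨ E ∧ B)   — double negation
= E ∨ ¬E ∧ ¬B ∨ B ∧ ¬(E ∨ E ∧ B)   — absorption
= E ∨ ¬E ∧ ¬B ∨ B ∧ ¬E   — absorption
= E ∨ ¬E   — distribution
= True   — complement

always true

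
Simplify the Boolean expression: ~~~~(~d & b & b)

~~~~(~d & b & b)
= ~~(~d & b & b)   — double negation
= ~d & b & b   — double negation
= ~d & b   — idempotence

~d & b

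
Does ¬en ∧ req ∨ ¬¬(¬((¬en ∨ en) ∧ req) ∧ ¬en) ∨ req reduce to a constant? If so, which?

¬en ∧ req ∨ ¬¬(¬((¬en ∨ en) ∧ req) ∧ ¬en) ∨ req
= ¬en ∧ req ∨ ¬¬(¬req ∧ ¬en) ∨ req
= ¬en ∧ req ∨ ¬req ∧ ¬en ∨ req
= ¬en ∨ req
This depends on en, req, so it is not a constant.

no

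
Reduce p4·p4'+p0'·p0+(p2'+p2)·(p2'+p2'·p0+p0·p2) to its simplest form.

p4·p4'+p0'·p0+(p2'+p2)·(p2'+p2'·p0+p0·p2)
= p4·p4'+p0'·p0+(p2'+p2)·(p2'+p0)
= p4·p4'+p0'·p0+p2'+p0
= p4·p4'+p2'+p0
= p2'+p0

p2'+p0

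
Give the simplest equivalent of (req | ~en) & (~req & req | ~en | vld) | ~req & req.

req & vld | ~en

(req | ~en) & (~req & req | ~en | vld) | ~req & req
= (req | ~en) & (~req & req | ~en | vld)   [complement / identity]
= (req | ~en) & (~en | vld)   [complement / identity]
= req & vld | ~en   [distribution]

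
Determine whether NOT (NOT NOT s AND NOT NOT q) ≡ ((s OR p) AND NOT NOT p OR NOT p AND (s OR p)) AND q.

E1: NOT (NOT NOT s AND NOT NOT q)
    = NOT s OR NOT q   [De Morgan]
E2: ((s OR p) AND NOT NOT p OR NOT p AND (s OR p)) AND q
    = ((s OR p) AND p OR NOT p AND (s OR p)) AND q   [double negation]
    = (s OR p) AND q   [distribution]
These differ: at p=0, q=0, s=0, E1 = 1 but E2 = 0.

No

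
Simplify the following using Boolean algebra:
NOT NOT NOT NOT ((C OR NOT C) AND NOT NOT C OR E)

NOT NOT NOT NOT ((C OR NOT C) AND NOT NOT C OR E)
= NOT NOT NOT NOT (NOT NOT C OR E)   (complement / identity)
= NOT NOT NOT NOT (C OR E)   (double negation)
= NOT NOT (C OR E)   (double negation)
= C OR E   (double negation)

C OR E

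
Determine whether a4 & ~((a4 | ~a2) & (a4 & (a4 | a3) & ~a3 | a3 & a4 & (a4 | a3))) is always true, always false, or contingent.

a4 & ~((a4 | ~a2) & (a4 & (a4 | a3) & ~a3 | a3 & a4 & (a4 | a3)))
= a4 & ~((a4 | ~a2) & a4 & (a4 | a3))   [distribution]
= a4 & ~((a4 | ~a2) & a4)   [absorption]
= a4 & ~a4   [absorption]
= 0   [complement]

always false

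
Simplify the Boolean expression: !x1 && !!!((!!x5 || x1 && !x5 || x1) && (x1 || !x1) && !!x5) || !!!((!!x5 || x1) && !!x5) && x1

!x5

!x1 && !!!((!!x5 || x1 && !x5 || x1) && (x1 || !x1) && !!x5) || !!!((!!x5 || x1) && !!x5) && x1
= !x1 && !!!((!!x5 || x1 && !x5 || x1) && !!x5) || !!!((!!x5 || x1) && !!x5) && x1   — complement / identity
= !x1 && !!!((!!x5 || x1) && !!x5) || !!!((!!x5 || x1) && !!x5) && x1   — absorption
= !!!((!!x5 || x1) && !!x5)   — distribution
= !!!!!x5   — absorption
= !!!x5   — double negation
= !x5   — double negation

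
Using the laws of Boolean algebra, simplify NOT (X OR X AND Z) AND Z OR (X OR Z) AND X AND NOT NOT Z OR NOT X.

Z OR NOT X

NOT (X OR X AND Z) AND Z OR (X OR Z) AND X AND NOT NOT Z OR NOT X
= NOT (X OR X AND Z) AND Z OR (X OR Z) AND X AND Z OR NOT X   — double negation
= NOT (X OR X AND Z) AND Z OR X AND Z OR NOT X   — absorption
= NOT X AND Z OR X AND Z OR NOT X   — absorption
= Z OR NOT X   — distribution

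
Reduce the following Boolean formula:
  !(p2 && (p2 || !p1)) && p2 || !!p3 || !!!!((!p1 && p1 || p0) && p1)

p3 || p0 && p1

!(p2 && (p2 || !p1)) && p2 || !!p3 || !!!!((!p1 && p1 || p0) && p1)
= !p2 && p2 || !!p3 || !!!!((!p1 && p1 || p0) && p1)   [absorption]
= !!p3 || !!!!((!p1 && p1 || p0) && p1)   [complement / identity]
= p3 || !!!!((!p1 && p1 || p0) && p1)   [double negation]
= p3 || !!((!p1 && p1 || p0) && p1)   [double negation]
= p3 || (!p1 && p1 || p0) && p1   [double negation]
= p3 || p0 && p1   [complement / identity]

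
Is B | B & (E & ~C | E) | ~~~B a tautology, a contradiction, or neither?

B | B & (E & ~C | E) | ~~~B
= B | B & E | ~~~B   [absorption]
= B | ~~~B   [absorption]
= B | ~B   [double negation]
= 1   [complement]

tautology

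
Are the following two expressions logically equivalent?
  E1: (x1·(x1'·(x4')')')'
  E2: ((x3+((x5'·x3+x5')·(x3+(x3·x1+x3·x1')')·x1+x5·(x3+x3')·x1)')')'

E1: (x1·(x1'·(x4')')')'
    = (x1·(x1+x4'))'   [De Morgan]
    = x1'   [absorption]
E2: ((x3+((x5'·x3+x5')·(x3+(x3·x1+x3·x1')')·x1+x5·(x3+x3')·x1)')')'
    = ((x3+(x5'·(x3+(x3·x1+x3·x1')')·x1+x5·(x3+x3')·x1)')')'   [absorption]
    = ((x3+(x5'·(x3+x3')·x1+x5·(x3+x3')·x1)')')'   [distribution]
    = ((x3+((x3+x3')·x1)')')'   [distribution]
    = ((x3+x1')')'   [complement / identity]
    = x3+x1'   [double negation]
These differ: at x1=1, x3=1, x4=0, x5=1, E1 = 0 but E2 = 1.

No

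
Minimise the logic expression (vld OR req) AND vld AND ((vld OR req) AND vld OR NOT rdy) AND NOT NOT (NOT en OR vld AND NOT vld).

vld AND NOT en

(vld OR req) AND vld AND ((vld OR req) AND vld OR NOT rdy) AND NOT NOT (NOT en OR vld AND NOT vld)
= (vld OR req) AND vld AND ((vld OR req) AND vld OR NOT rdy) AND NOT NOT NOT en   (complement / identity)
= (vld OR req) AND vld AND ((vld OR req) AND vld OR NOT rdy) AND NOT en   (double negation)
= (vld OR req) AND vld AND NOT en   (absorption)
= vld AND NOT en   (absorption)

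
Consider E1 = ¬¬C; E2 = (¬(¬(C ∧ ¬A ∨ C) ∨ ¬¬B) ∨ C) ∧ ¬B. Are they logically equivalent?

No

E1: ¬¬C
    = C   (double negation)
E2: (¬(¬(C ∧ ¬A ∨ C) ∨ ¬¬B) ∨ C) ∧ ¬B
    = ((C ∧ ¬A ∨ C) ∧ ¬B ∨ C) ∧ ¬B   (De Morgan)
    = (C ∧ ¬B ∨ C) ∧ ¬B   (absorption)
    = C ∧ ¬B   (absorption)
These differ: at A=0, B=1, C=1, E1 = 1 but E2 = 0.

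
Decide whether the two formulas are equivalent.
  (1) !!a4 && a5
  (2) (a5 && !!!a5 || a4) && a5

Yes

E1: !!a4 && a5
    = a4 && a5   [double negation]
E2: (a5 && !!!a5 || a4) && a5
    = (a5 && !a5 || a4) && a5   [double negation]
    = a4 && a5   [complement / identity]
Both reduce to a4 && a5, so they are equivalent.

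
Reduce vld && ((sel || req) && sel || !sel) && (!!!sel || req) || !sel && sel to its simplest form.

vld && ((sel || req) && sel || !sel) && (!!!sel || req) || !sel && sel
= vld && ((sel || req) && sel || !sel) && (!!!sel || req)   — complement / identity
= vld && ((sel || req) && sel || !sel) && (!sel || req)   — double negation
= vld && (sel || !sel) && (!sel || req)   — absorption
= vld && (!sel || req)   — complement / identity

vld && (!sel || req)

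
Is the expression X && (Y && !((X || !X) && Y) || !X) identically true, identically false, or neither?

identically false

X && (Y && !((X || !X) && Y) || !X)
= X && (Y && !Y || !X)
= X && !X
= false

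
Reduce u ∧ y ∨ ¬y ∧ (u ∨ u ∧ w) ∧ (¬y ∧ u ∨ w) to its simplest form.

u

u ∧ y ∨ ¬y ∧ (u ∨ u ∧ w) ∧ (¬y ∧ u ∨ w)
= u ∧ y ∨ ¬y ∧ u ∧ (¬y ∧ u ∨ w)
= u ∧ y ∨ ¬y ∧ u
= u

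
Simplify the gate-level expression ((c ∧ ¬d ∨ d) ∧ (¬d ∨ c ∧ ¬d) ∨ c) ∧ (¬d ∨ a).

c ∧ (¬d ∨ a)

((c ∧ ¬d ∨ d) ∧ (¬d ∨ c ∧ ¬d) ∨ c) ∧ (¬d ∨ a)
= (d ∧ ¬d ∨ c ∧ ¬d ∨ c) ∧ (¬d ∨ a)   (distribution)
= (c ∧ ¬d ∨ c) ∧ (¬d ∨ a)   (complement / identity)
= c ∧ (¬d ∨ a)   (absorption)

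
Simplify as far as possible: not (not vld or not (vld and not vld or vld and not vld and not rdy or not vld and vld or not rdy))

vld and not rdy

not (not vld or not (vld and not vld or vld and not vld and not rdy or not vld and vld or not rdy))
= not (not vld or not (vld and not vld or not vld and vld or not rdy))   — absorption
= vld and (vld and not vld or not vld and vld or not rdy)   — De Morgan
= vld and (not vld and vld or not rdy)   — complement / identity
= vld and not rdy   — complement / identity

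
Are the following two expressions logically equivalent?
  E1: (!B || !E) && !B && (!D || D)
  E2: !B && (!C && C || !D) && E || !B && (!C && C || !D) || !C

No

E1: (!B || !E) && !B && (!D || D)
    = (!B || !E) && !B   — complement / identity
    = !B   — absorption
E2: !B && (!C && C || !D) && E || !B && (!C && C || !D) || !C
    = !B && (!C && C || !D) || !C   — absorption
    = !B && !D || !C   — complement / identity
These differ: at B=1, C=0, D=0, E=1, E1 = 0 but E2 = 1.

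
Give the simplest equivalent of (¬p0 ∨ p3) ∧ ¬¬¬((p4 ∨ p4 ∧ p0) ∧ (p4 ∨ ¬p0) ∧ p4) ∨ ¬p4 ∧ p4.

(¬p0 ∨ p3) ∧ ¬p4

(¬p0 ∨ p3) ∧ ¬¬¬((p4 ∨ p4 ∧ p0) ∧ (p4 ∨ ¬p0) ∧ p4) ∨ ¬p4 ∧ p4
= (¬p0 ∨ p3) ∧ ¬¬¬(p4 ∧ (p4 ∨ ¬p0) ∧ p4) ∨ ¬p4 ∧ p4
= (¬p0 ∨ p3) ∧ ¬¬¬(p4 ∧ p4) ∨ ¬p4 ∧ p4
= (¬p0 ∨ p3) ∧ ¬¬¬p4 ∨ ¬p4 ∧ p4
= (¬p0 ∨ p3) ∧ ¬p4 ∨ ¬p4 ∧ p4
= (¬p0 ∨ p3) ∧ ¬p4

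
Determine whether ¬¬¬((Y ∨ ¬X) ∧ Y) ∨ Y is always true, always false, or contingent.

always true

¬¬¬((Y ∨ ¬X) ∧ Y) ∨ Y
= ¬¬¬Y ∨ Y   — absorption
= ¬Y ∨ Y   — double negation
= True   — complement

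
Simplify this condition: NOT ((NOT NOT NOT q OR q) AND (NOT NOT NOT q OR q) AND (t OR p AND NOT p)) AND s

NOT ((NOT NOT NOT q OR q) AND (NOT NOT NOT q OR q) AND (t OR p AND NOT p)) AND s
= NOT ((NOT NOT NOT q OR q) AND (t OR p AND NOT p)) AND s
= NOT ((NOT q OR q) AND (t OR p AND NOT p)) AND s
= NOT (t OR p AND NOT p) AND s
= NOT t AND s

NOT t AND s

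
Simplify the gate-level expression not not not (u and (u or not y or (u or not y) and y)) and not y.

not u and not y

not not not (u and (u or not y or (u or not y) and y)) and not y
= not not not (u and (u or not y)) and not y   — absorption
= not not not u and not y   — absorption
= not u and not y   — double negation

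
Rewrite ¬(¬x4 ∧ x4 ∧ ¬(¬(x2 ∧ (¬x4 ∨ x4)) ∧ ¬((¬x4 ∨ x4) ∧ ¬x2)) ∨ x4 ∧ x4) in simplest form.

¬x4

¬(¬x4 ∧ x4 ∧ ¬(¬(x2 ∧ (¬x4 ∨ x4)) ∧ ¬((¬x4 ∨ x4) ∧ ¬x2)) ∨ x4 ∧ x4)
= ¬(¬x4 ∧ x4 ∧ (x2 ∧ (¬x4 ∨ x4) ∨ (¬x4 ∨ x4) ∧ ¬x2) ∨ x4 ∧ x4)   [De Morgan]
= ¬(¬x4 ∧ x4 ∧ (¬x4 ∨ x4) ∨ x4 ∧ x4)   [distribution]
= ¬(¬x4 ∧ x4 ∨ x4 ∧ x4)   [complement / identity]
= ¬x4   [distribution]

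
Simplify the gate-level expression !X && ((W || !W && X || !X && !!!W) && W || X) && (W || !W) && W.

!X && ((W || !W && X || !X && !!!W) && W || X) && (W || !W) && W
= !X && ((W || !W && X || !X && !W) && W || X) && (W || !W) && W
= !X && ((W || !W) && W || X) && (W || !W) && W
= !X && (W || !W) && W
= !X && W

!X && W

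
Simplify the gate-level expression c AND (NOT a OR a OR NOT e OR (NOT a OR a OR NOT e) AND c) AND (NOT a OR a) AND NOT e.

c AND NOT e

c AND (NOT a OR a OR NOT e OR (NOT a OR a OR NOT e) AND c) AND (NOT a OR a) AND NOT e
= c AND (NOT a OR a OR NOT e) AND (NOT a OR a) AND NOT e   [absorption]
= c AND (NOT a OR a) AND NOT e   [absorption]
= c AND NOT e   [complement / identity]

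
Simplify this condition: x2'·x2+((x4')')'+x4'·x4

x2'·x2+((x4')')'+x4'·x4
= ((x4')')'+x4'·x4   — complement / identity
= ((x4')')'   — complement / identity
= x4'   — double negation

x4'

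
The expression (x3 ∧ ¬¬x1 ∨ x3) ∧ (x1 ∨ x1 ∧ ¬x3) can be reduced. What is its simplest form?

(x3 ∧ ¬¬x1 ∨ x3) ∧ (x1 ∨ x1 ∧ ¬x3)
= (x3 ∧ x1 ∨ x3) ∧ (x1 ∨ x1 ∧ ¬x3)
= x3 ∧ (x1 ∨ x1 ∧ ¬x3)
= x3 ∧ x1

x3 ∧ x1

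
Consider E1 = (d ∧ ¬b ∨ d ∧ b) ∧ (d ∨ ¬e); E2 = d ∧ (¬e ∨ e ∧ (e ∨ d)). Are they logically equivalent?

E1: (d ∧ ¬b ∨ d ∧ b) ∧ (d ∨ ¬e)
    = d ∧ (d ∨ ¬e)   — distribution
    = d   — absorption
E2: d ∧ (¬e ∨ e ∧ (e ∨ d))
    = d ∧ (¬e ∨ e)   — absorption
    = d   — complement / identity
Both reduce to d, so they are equivalent.

Yes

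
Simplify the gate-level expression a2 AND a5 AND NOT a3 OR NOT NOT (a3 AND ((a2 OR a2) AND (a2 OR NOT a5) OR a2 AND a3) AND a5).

a2 AND a5

a2 AND a5 AND NOT a3 OR NOT NOT (a3 AND ((a2 OR a2) AND (a2 OR NOT a5) OR a2 AND a3) AND a5)
= a2 AND a5 AND NOT a3 OR NOT NOT (a3 AND (a2 OR a2 AND NOT a5 OR a2 AND a3) AND a5)   — distribution
= a2 AND a5 AND NOT a3 OR NOT NOT (a3 AND (a2 OR a2 AND a3) AND a5)   — absorption
= a2 AND a5 AND NOT a3 OR a3 AND (a2 OR a2 AND a3) AND a5   — double negation
= a2 AND a5 AND NOT a3 OR a3 AND a2 AND a5   — absorption
= a2 AND a5   — distribution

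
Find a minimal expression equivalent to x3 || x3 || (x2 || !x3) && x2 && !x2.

x3 || x3 || (x2 || !x3) && x2 && !x2
= x3 || x3 || x2 && !x2   [absorption]
= x3 || x2 && !x2   [idempotence]
= x3   [complement / identity]

x3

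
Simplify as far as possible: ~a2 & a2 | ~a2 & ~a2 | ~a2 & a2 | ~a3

~a2 | ~a3

~a2 & a2 | ~a2 & ~a2 | ~a2 & a2 | ~a3
= ~a2 | ~a2 & a2 | ~a3
= ~a2 | ~a3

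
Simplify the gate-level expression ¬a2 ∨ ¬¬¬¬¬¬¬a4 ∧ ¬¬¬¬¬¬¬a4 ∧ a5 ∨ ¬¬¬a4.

¬a2 ∨ ¬a4

¬a2 ∨ ¬¬¬¬¬¬¬a4 ∧ ¬¬¬¬¬¬¬a4 ∧ a5 ∨ ¬¬¬a4
= ¬a2 ∨ ¬¬¬¬¬¬¬a4 ∧ a5 ∨ ¬¬¬a4   [idempotence]
= ¬a2 ∨ ¬¬¬¬¬a4 ∧ a5 ∨ ¬¬¬a4   [double negation]
= ¬a2 ∨ ¬¬¬a4 ∧ a5 ∨ ¬¬¬a4   [double negation]
= ¬a2 ∨ ¬¬¬a4   [absorption]
= ¬a2 ∨ ¬a4   [double negation]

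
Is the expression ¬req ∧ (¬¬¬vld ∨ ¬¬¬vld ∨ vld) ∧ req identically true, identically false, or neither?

¬req ∧ (¬¬¬vld ∨ ¬¬¬vld ∨ vld) ∧ req
= ¬req ∧ (¬¬¬vld ∨ vld) ∧ req   [idempotence]
= ¬req ∧ (¬vld ∨ vld) ∧ req   [double negation]
= ¬req ∧ req   [complement / identity]
= False   [complement]

identically false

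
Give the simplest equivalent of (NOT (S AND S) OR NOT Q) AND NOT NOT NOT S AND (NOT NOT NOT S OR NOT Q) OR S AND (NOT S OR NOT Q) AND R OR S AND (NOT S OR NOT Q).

(NOT (S AND S) OR NOT Q) AND NOT NOT NOT S AND (NOT NOT NOT S OR NOT Q) OR S AND (NOT S OR NOT Q) AND R OR S AND (NOT S OR NOT Q)
= (NOT (S AND S) OR NOT Q) AND NOT NOT NOT S AND (NOT NOT NOT S OR NOT Q) OR S AND (NOT S OR NOT Q)   [absorption]
= (NOT (S AND S) OR NOT Q) AND NOT NOT NOT S OR S AND (NOT S OR NOT Q)   [absorption]
= (NOT (S AND S) OR NOT Q) AND NOT S OR S AND (NOT S OR NOT Q)   [double negation]
= (NOT S OR NOT Q) AND NOT S OR S AND (NOT S OR NOT Q)   [idempotence]
= NOT S OR NOT Q   [distribution]

NOT S OR NOT Q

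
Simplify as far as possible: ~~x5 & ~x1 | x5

~~x5 & ~x1 | x5
= x5 & ~x1 | x5
= x5

x5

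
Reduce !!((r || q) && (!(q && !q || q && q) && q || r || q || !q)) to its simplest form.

r || q

!!((r || q) && (!(q && !q || q && q) && q || r || q || !q))
= !!((r || q) && (!q && q || r || q || !q))   — distribution
= !!((r || q) && (r || q || !q))   — complement / identity
= !!(r || q)   — absorption
= r || q   — double negation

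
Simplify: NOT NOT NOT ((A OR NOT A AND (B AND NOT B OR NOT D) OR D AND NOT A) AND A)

NOT A

NOT NOT NOT ((A OR NOT A AND (B AND NOT B OR NOT D) OR D AND NOT A) AND A)
= NOT NOT NOT ((A OR NOT A AND NOT D OR D AND NOT A) AND A)   [complement / identity]
= NOT NOT NOT ((A OR NOT A) AND A)   [distribution]
= NOT NOT NOT A   [complement / identity]
= NOT A   [double negation]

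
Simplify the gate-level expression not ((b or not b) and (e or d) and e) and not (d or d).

not e and not d

not ((b or not b) and (e or d) and e) and not (d or d)
= not ((e or d) and e) and not (d or d)   (complement / identity)
= not e and not (d or d)   (absorption)
= not e and not d   (idempotence)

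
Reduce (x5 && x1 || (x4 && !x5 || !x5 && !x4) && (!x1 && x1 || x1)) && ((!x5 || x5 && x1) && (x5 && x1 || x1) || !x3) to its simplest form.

(x5 && x1 || (x4 && !x5 || !x5 && !x4) && (!x1 && x1 || x1)) && ((!x5 || x5 && x1) && (x5 && x1 || x1) || !x3)
= (x5 && x1 || (x4 && !x5 || !x5 && !x4) && x1) && ((!x5 || x5 && x1) && (x5 && x1 || x1) || !x3)   (complement / identity)
= (x5 && x1 || (x4 && !x5 || !x5 && !x4) && x1) && (x5 && x1 || !x5 && x1 || !x3)   (distribution)
= (x5 && x1 || !x5 && x1) && (x5 && x1 || !x5 && x1 || !x3)   (distribution)
= x5 && x1 || !x5 && x1   (absorption)
= x1   (distribution)

x1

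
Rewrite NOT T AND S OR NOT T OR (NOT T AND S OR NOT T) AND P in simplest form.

NOT T AND S OR NOT T OR (NOT T AND S OR NOT T) AND P
= NOT T AND S OR NOT T   (absorption)
= NOT T   (absorption)

NOT T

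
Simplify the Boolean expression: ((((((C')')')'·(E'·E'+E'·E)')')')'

((((((C')')')'·(E'·E'+E'·E)')')')'
= ((((C')')'+E'·E'+E'·E)')'   — De Morgan
= ((((C')')'+E')')'   — distribution
= ((C')')'+E'   — double negation
= C'+E'   — double negation

C'+E'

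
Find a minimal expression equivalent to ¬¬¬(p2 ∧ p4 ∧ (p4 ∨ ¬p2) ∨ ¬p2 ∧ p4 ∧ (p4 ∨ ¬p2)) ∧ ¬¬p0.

¬¬¬(p2 ∧ p4 ∧ (p4 ∨ ¬p2) ∨ ¬p2 ∧ p4 ∧ (p4 ∨ ¬p2)) ∧ ¬¬p0
= ¬¬¬(p4 ∧ (p4 ∨ ¬p2)) ∧ ¬¬p0   (distribution)
= ¬¬¬(p4 ∧ (p4 ∨ ¬p2)) ∧ p0   (double negation)
= ¬(p4 ∧ (p4 ∨ ¬p2)) ∧ p0   (double negation)
= ¬p4 ∧ p0   (absorption)

¬p4 ∧ p0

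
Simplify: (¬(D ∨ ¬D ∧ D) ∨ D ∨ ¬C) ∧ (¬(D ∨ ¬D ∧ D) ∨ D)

(¬(D ∨ ¬D ∧ D) ∨ D ∨ ¬C) ∧ (¬(D ∨ ¬D ∧ D) ∨ D)
= ¬(D ∨ ¬D ∧ D) ∨ D   — absorption
= ¬D ∨ D   — complement / identity
= True   — complement

True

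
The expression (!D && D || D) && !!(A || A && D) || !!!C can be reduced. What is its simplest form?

(!D && D || D) && !!(A || A && D) || !!!C
= (!D && D || D) && !!A || !!!C   — absorption
= (!D && D || D) && A || !!!C   — double negation
= D && A || !!!C   — complement / identity
= D && A || !C   — double negation

D && A || !C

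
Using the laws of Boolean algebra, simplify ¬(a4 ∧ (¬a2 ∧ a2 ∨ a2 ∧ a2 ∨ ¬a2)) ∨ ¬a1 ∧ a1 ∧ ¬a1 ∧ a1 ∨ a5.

¬a4 ∨ a5

¬(a4 ∧ (¬a2 ∧ a2 ∨ a2 ∧ a2 ∨ ¬a2)) ∨ ¬a1 ∧ a1 ∧ ¬a1 ∧ a1 ∨ a5
= ¬(a4 ∧ (a2 ∨ ¬a2)) ∨ ¬a1 ∧ a1 ∧ ¬a1 ∧ a1 ∨ a5   — distribution
= ¬(a4 ∧ (a2 ∨ ¬a2)) ∨ ¬a1 ∧ a1 ∨ a5   — idempotence
= ¬(a4 ∧ (a2 ∨ ¬a2)) ∨ a5   — complement / identity
= ¬a4 ∨ a5   — complement / identity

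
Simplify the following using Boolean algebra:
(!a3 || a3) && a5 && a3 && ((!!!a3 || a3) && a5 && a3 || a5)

(!a3 || a3) && a5 && a3 && ((!!!a3 || a3) && a5 && a3 || a5)
= (!a3 || a3) && a5 && a3 && ((!a3 || a3) && a5 && a3 || a5)   [double negation]
= (!a3 || a3) && a5 && a3   [absorption]
= a5 && a3   [complement / identity]

a5 && a3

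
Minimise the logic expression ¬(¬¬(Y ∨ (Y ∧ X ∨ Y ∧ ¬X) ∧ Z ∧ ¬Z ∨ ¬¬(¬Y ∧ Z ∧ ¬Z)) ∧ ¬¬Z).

¬Y ∨ ¬Z

¬(¬¬(Y ∨ (Y ∧ X ∨ Y ∧ ¬X) ∧ Z ∧ ¬Z ∨ ¬¬(¬Y ∧ Z ∧ ¬Z)) ∧ ¬¬Z)
= ¬(¬¬(Y ∨ (Y ∧ X ∨ Y ∧ ¬X) ∧ Z ∧ ¬Z ∨ ¬Y ∧ Z ∧ ¬Z) ∧ ¬¬Z)
= ¬(¬¬(Y ∨ Y ∧ Z ∧ ¬Z ∨ ¬Y ∧ Z ∧ ¬Z) ∧ ¬¬Z)
= ¬(Y ∨ Y ∧ Z ∧ ¬Z ∨ ¬Y ∧ Z ∧ ¬Z) ∨ ¬Z
= ¬(Y ∨ Z ∧ ¬Z) ∨ ¬Z
= ¬Y ∨ ¬Z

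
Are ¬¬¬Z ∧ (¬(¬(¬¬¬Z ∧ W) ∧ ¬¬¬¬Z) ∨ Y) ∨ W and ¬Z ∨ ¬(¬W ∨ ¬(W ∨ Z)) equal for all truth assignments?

E1: ¬¬¬Z ∧ (¬(¬(¬¬¬Z ∧ W) ∧ ¬¬¬¬Z) ∨ Y) ∨ W
    = ¬¬¬Z ∧ (¬¬¬Z ∧ W ∨ ¬¬¬Z ∨ Y) ∨ W   (De Morgan)
    = ¬¬¬Z ∧ (¬¬¬Z ∨ Y) ∨ W   (absorption)
    = ¬¬¬Z ∨ W   (absorption)
    = ¬Z ∨ W   (double negation)
E2: ¬Z ∨ ¬(¬W ∨ ¬(W ∨ Z))
    = ¬Z ∨ W ∧ (W ∨ Z)   (De Morgan)
    = ¬Z ∨ W   (absorption)
Both reduce to ¬Z ∨ W, so they are equivalent.

Yes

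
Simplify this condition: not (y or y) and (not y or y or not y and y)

not (y or y) and (not y or y or not y and y)
= not (y or y) and (not y or y)   — complement / identity
= not y and (not y or y)   — idempotence
= not y   — complement / identity

not y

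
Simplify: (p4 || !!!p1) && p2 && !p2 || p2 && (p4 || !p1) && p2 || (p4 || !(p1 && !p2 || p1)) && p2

(p4 || !p1) && p2

(p4 || !!!p1) && p2 && !p2 || p2 && (p4 || !p1) && p2 || (p4 || !(p1 && !p2 || p1)) && p2
= (p4 || !p1) && p2 && !p2 || p2 && (p4 || !p1) && p2 || (p4 || !(p1 && !p2 || p1)) && p2   [double negation]
= (p4 || !p1) && p2 && !p2 || p2 && (p4 || !p1) && p2 || (p4 || !p1) && p2   [absorption]
= (p4 || !p1) && p2 || (p4 || !p1) && p2   [distribution]
= (p4 || !p1) && p2   [idempotence]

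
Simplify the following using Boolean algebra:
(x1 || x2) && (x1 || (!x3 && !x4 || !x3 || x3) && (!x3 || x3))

(x1 || x2) && (x1 || (!x3 && !x4 || !x3 || x3) && (!x3 || x3))
= (x1 || x2) && (x1 || (!x3 || x3) && (!x3 || x3))   [absorption]
= (x1 || x2) && (x1 || !x3 || x3)   [idempotence]
= x2 && (!x3 || x3) || x1   [distribution]
= x2 || x1   [complement / identity]

x2 || x1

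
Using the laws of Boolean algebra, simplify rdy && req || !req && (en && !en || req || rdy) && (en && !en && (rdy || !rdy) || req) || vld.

rdy && req || !req && (en && !en || req || rdy) && (en && !en && (rdy || !rdy) || req) || vld
= rdy && req || !req && (en && !en || req || rdy) && (en && !en || req) || vld   (complement / identity)
= rdy && req || !req && (en && !en || req) || vld   (absorption)
= rdy && req || !req && req || vld   (complement / identity)
= rdy && req || vld   (complement / identity)

rdy && req || vld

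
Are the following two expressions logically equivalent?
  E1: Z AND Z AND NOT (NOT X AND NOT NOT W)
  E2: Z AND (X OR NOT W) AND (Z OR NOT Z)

E1: Z AND Z AND NOT (NOT X AND NOT NOT W)
    = Z AND Z AND (X OR NOT W)   [De Morgan]
    = Z AND (X OR NOT W)   [idempotence]
E2: Z AND (X OR NOT W) AND (Z OR NOT Z)
    = Z AND (X OR NOT W)   [complement / identity]
Both reduce to Z AND (X OR NOT W), so they are equivalent.

Yes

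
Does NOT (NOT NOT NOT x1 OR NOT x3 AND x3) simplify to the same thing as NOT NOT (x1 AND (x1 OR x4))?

E1: NOT (NOT NOT NOT x1 OR NOT x3 AND x3)
    = NOT NOT NOT NOT x1   — complement / identity
    = NOT NOT x1   — double negation
    = x1   — double negation
E2: NOT NOT (x1 AND (x1 OR x4))
    = NOT NOT x1   — absorption
    = x1   — double negation
Both reduce to x1, so they are equivalent.

Yes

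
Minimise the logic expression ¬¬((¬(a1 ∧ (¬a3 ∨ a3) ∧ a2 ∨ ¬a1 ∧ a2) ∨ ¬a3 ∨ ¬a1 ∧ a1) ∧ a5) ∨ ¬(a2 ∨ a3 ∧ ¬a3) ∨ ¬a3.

¬a2 ∨ ¬a3

¬¬((¬(a1 ∧ (¬a3 ∨ a3) ∧ a2 ∨ ¬a1 ∧ a2) ∨ ¬a3 ∨ ¬a1 ∧ a1) ∧ a5) ∨ ¬(a2 ∨ a3 ∧ ¬a3) ∨ ¬a3
= ¬¬((¬(a1 ∧ a2 ∨ ¬a1 ∧ a2) ∨ ¬a3 ∨ ¬a1 ∧ a1) ∧ a5) ∨ ¬(a2 ∨ a3 ∧ ¬a3) ∨ ¬a3   [complement / identity]
= (¬(a1 ∧ a2 ∨ ¬a1 ∧ a2) ∨ ¬a3 ∨ ¬a1 ∧ a1) ∧ a5 ∨ ¬(a2 ∨ a3 ∧ ¬a3) ∨ ¬a3   [double negation]
= (¬(a1 ∧ a2 ∨ ¬a1 ∧ a2) ∨ ¬a3 ∨ ¬a1 ∧ a1) ∧ a5 ∨ ¬a2 ∨ ¬a3   [complement / identity]
= (¬(a1 ∧ a2 ∨ ¬a1 ∧ a2) ∨ ¬a3) ∧ a5 ∨ ¬a2 ∨ ¬a3   [complement / identity]
= (¬a2 ∨ ¬a3) ∧ a5 ∨ ¬a2 ∨ ¬a3   [distribution]
= ¬a2 ∨ ¬a3   [absorption]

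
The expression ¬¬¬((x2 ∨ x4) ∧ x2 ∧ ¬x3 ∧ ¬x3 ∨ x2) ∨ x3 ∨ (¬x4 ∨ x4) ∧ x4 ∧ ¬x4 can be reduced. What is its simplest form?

¬x2 ∨ x3

¬¬¬((x2 ∨ x4) ∧ x2 ∧ ¬x3 ∧ ¬x3 ∨ x2) ∨ x3 ∨ (¬x4 ∨ x4) ∧ x4 ∧ ¬x4
= ¬¬¬(x2 ∧ ¬x3 ∧ ¬x3 ∨ x2) ∨ x3 ∨ (¬x4 ∨ x4) ∧ x4 ∧ ¬x4   [absorption]
= ¬¬¬(x2 ∧ ¬x3 ∧ ¬x3 ∨ x2) ∨ x3 ∨ x4 ∧ ¬x4   [complement / identity]
= ¬¬¬(x2 ∧ ¬x3 ∧ ¬x3 ∨ x2) ∨ x3   [complement / identity]
= ¬¬¬(x2 ∧ ¬x3 ∨ x2) ∨ x3   [idempotence]
= ¬(x2 ∧ ¬x3 ∨ x2) ∨ x3   [double negation]
= ¬x2 ∨ x3   [absorption]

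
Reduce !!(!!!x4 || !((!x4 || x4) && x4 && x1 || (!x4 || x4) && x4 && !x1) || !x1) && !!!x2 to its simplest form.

!!(!!!x4 || !((!x4 || x4) && x4 && x1 || (!x4 || x4) && x4 && !x1) || !x1) && !!!x2
= !!(!!!x4 || !((!x4 || x4) && x4) || !x1) && !!!x2   [distribution]
= (!!!x4 || !((!x4 || x4) && x4) || !x1) && !!!x2   [double negation]
= (!!!x4 || !x4 || !x1) && !!!x2   [complement / identity]
= (!!!x4 || !x4 || !x1) && !x2   [double negation]
= (!x4 || !x4 || !x1) && !x2   [double negation]
= (!x4 || !x1) && !x2   [idempotence]

(!x4 || !x1) && !x2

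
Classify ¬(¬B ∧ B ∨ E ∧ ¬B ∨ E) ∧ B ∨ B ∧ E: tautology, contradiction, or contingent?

¬(¬B ∧ B ∨ E ∧ ¬B ∨ E) ∧ B ∨ B ∧ E
= ¬(E ∧ ¬B ∨ E) ∧ B ∨ B ∧ E
= ¬E ∧ B ∨ B ∧ E
= B
This depends on B, so it is not a constant.

contingent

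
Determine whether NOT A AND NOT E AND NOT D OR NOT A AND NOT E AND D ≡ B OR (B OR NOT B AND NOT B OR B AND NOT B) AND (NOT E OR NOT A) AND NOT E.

E1: NOT A AND NOT E AND NOT D OR NOT A AND NOT E AND D
    = NOT A AND NOT E   [distribution]
E2: B OR (B OR NOT B AND NOT B OR B AND NOT B) AND (NOT E OR NOT A) AND NOT E
    = B OR (B OR NOT B) AND (NOT E OR NOT A) AND NOT E   [distribution]
    = B OR (NOT E OR NOT A) AND NOT E   [complement / identity]
    = B OR NOT E   [absorption]
These differ: at A=1, B=1, D=0, E=0, E1 = 0 but E2 = 1.

No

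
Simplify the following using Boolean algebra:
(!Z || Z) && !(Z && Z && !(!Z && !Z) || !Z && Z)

!Z

(!Z || Z) && !(Z && Z && !(!Z && !Z) || !Z && Z)
= (!Z || Z) && !(Z && Z && !!Z || !Z && Z)   — idempotence
= (!Z || Z) && !(Z && !!Z || !Z && Z)   — idempotence
= (!Z || Z) && !(Z && Z || !Z && Z)   — double negation
= (!Z || Z) && !Z   — distribution
= !Z   — complement / identity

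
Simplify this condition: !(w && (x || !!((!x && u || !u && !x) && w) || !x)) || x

!w || x

!(w && (x || !!((!x && u || !u && !x) && w) || !x)) || x
= !(w && (x || !!(!x && w) || !x)) || x   (distribution)
= !(w && (x || !x && w || !x)) || x   (double negation)
= !(w && (x || !x)) || x   (absorption)
= !w || x   (complement / identity)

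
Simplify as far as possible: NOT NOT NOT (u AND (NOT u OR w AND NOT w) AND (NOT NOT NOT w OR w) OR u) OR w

NOT NOT NOT (u AND (NOT u OR w AND NOT w) AND (NOT NOT NOT w OR w) OR u) OR w
= NOT NOT NOT (u AND (NOT u OR w AND NOT w) AND (NOT w OR w) OR u) OR w   — double negation
= NOT NOT NOT (u AND NOT u AND (NOT w OR w) OR u) OR w   — complement / identity
= NOT NOT NOT (u AND NOT u OR u) OR w   — complement / identity
= NOT (u AND NOT u OR u) OR w   — double negation
= NOT u OR w   — complement / identity

NOT u OR w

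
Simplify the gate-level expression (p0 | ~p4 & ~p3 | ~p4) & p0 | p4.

p0 | p4

(p0 | ~p4 & ~p3 | ~p4) & p0 | p4
= (p0 | ~p4) & p0 | p4
= p0 | p4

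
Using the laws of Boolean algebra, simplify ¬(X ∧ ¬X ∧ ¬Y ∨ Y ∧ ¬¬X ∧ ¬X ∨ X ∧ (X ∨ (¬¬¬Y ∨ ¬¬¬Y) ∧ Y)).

¬X

¬(X ∧ ¬X ∧ ¬Y ∨ Y ∧ ¬¬X ∧ ¬X ∨ X ∧ (X ∨ (¬¬¬Y ∨ ¬¬¬Y) ∧ Y))
= ¬(X ∧ ¬X ∧ ¬Y ∨ Y ∧ ¬¬X ∧ ¬X ∨ X ∧ (X ∨ ¬¬¬Y ∧ Y))   (idempotence)
= ¬(X ∧ ¬X ∧ ¬Y ∨ Y ∧ X ∧ ¬X ∨ X ∧ (X ∨ ¬¬¬Y ∧ Y))   (double negation)
= ¬(X ∧ ¬X ∧ ¬Y ∨ Y ∧ X ∧ ¬X ∨ X ∧ (X ∨ ¬Y ∧ Y))   (double negation)
= ¬(X ∧ ¬X ∨ X ∧ (X ∨ ¬Y ∧ Y))   (distribution)
= ¬(X ∧ ¬X ∨ X ∧ X)   (complement / identity)
= ¬X   (distribution)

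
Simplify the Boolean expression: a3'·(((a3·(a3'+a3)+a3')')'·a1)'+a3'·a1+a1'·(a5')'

a3'+a1'·a5

a3'·(((a3·(a3'+a3)+a3')')'·a1)'+a3'·a1+a1'·(a5')'
= a3'·(((a3+a3')')'·a1)'+a3'·a1+a1'·(a5')'
= a3'·((a3+a3')·a1)'+a3'·a1+a1'·(a5')'
= a3'·a1'+a3'·a1+a1'·(a5')'
= a3'+a1'·(a5')'
= a3'+a1'·a5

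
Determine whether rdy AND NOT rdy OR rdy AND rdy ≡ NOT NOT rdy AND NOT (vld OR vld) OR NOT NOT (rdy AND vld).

E1: rdy AND NOT rdy OR rdy AND rdy
    = rdy
E2: NOT NOT rdy AND NOT (vld OR vld) OR NOT NOT (rdy AND vld)
    = rdy AND NOT (vld OR vld) OR NOT NOT (rdy AND vld)
    = rdy AND NOT vld OR NOT NOT (rdy AND vld)
    = rdy AND NOT vld OR rdy AND vld
    = rdy
Both reduce to rdy, so they are equivalent.

Yes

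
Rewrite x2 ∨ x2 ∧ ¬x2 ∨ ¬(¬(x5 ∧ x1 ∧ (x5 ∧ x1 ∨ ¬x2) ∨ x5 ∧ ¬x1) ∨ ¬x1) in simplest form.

x2 ∨ x5 ∧ x1

x2 ∨ x2 ∧ ¬x2 ∨ ¬(¬(x5 ∧ x1 ∧ (x5 ∧ x1 ∨ ¬x2) ∨ x5 ∧ ¬x1) ∨ ¬x1)
= x2 ∨ x2 ∧ ¬x2 ∨ ¬(¬(x5 ∧ x1 ∨ x5 ∧ ¬x1) ∨ ¬x1)
= x2 ∨ ¬(¬(x5 ∧ x1 ∨ x5 ∧ ¬x1) ∨ ¬x1)
= x2 ∨ ¬(¬((x1 ∨ ¬x1) ∧ x5) ∨ ¬x1)
= x2 ∨ (x1 ∨ ¬x1) ∧ x5 ∧ x1
= x2 ∨ x5 ∧ x1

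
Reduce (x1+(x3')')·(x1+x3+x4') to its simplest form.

(x1+(x3')')·(x1+x3+x4')
= (x1+x3)·(x1+x3+x4')
= x1+x3

x1+x3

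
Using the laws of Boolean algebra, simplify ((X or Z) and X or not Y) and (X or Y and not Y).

((X or Z) and X or not Y) and (X or Y and not Y)
= ((X or Z) and X or not Y) and X   — complement / identity
= (X or not Y) and X   — absorption
= X   — absorption

X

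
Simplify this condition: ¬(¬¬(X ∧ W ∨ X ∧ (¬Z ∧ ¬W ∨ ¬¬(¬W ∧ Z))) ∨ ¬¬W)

¬(¬¬(X ∧ W ∨ X ∧ (¬Z ∧ ¬W ∨ ¬¬(¬W ∧ Z))) ∨ ¬¬W)
= ¬(¬¬(X ∧ W ∨ X ∧ (¬Z ∧ ¬W ∨ ¬W ∧ Z)) ∨ ¬¬W)
= ¬(X ∧ W ∨ X ∧ (¬Z ∧ ¬W ∨ ¬W ∧ Z)) ∧ ¬W
= ¬(X ∧ W ∨ X ∧ ¬W) ∧ ¬W
= ¬X ∧ ¬W

¬X ∧ ¬W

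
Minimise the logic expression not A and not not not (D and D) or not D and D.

not A and not not not (D and D) or not D and D
= not A and not not not (D and D)
= not A and not (D and D)
= not A and not D

not A and not D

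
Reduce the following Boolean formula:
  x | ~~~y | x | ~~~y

x | ~y

x | ~~~y | x | ~~~y
= x | ~~~y   [idempotence]
= x | ~y   [double negation]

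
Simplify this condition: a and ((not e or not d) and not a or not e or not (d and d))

a and ((not e or not d) and not a or not e or not (d and d))
= a and ((not e or not d) and not a or not e or not d)   [idempotence]
= a and (not e or not d)   [absorption]

a and (not e or not d)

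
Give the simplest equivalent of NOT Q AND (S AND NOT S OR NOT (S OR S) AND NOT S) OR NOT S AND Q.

NOT Q AND (S AND NOT S OR NOT (S OR S) AND NOT S) OR NOT S AND Q
= NOT Q AND (S AND NOT S OR NOT S AND NOT S) OR NOT S AND Q
= NOT Q AND NOT S OR NOT S AND Q
= NOT S

NOT S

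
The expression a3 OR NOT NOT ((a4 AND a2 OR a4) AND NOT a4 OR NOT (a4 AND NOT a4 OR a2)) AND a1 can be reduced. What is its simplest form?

a3 OR NOT a2 AND a1

a3 OR NOT NOT ((a4 AND a2 OR a4) AND NOT a4 OR NOT (a4 AND NOT a4 OR a2)) AND a1
= a3 OR ((a4 AND a2 OR a4) AND NOT a4 OR NOT (a4 AND NOT a4 OR a2)) AND a1
= a3 OR ((a4 AND a2 OR a4) AND NOT a4 OR NOT a2) AND a1
= a3 OR (a4 AND NOT a4 OR NOT a2) AND a1
= a3 OR NOT a2 AND a1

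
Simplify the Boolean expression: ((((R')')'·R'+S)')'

((((R')')'·R'+S)')'
= ((R'·R'+S)')'
= R'·R'+S
= R'+S

R'+S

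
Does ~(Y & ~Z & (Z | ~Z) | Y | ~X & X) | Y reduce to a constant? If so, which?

~(Y & ~Z & (Z | ~Z) | Y | ~X & X) | Y
= ~(Y & ~Z | Y | ~X & X) | Y   [complement / identity]
= ~(Y & ~Z | Y) | Y   [complement / identity]
= ~Y | Y   [absorption]
= 1   [complement]

yes, True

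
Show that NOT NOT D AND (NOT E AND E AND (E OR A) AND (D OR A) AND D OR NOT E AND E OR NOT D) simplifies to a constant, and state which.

NOT NOT D AND (NOT E AND E AND (E OR A) AND (D OR A) AND D OR NOT E AND E OR NOT D)
= D AND (NOT E AND E AND (E OR A) AND (D OR A) AND D OR NOT E AND E OR NOT D)
= D AND (NOT E AND E AND (E OR A) AND D OR NOT E AND E OR NOT D)
= D AND (NOT E AND E AND D OR NOT E AND E OR NOT D)
= D AND (NOT E AND E OR NOT D)
= D AND NOT D
= FALSE

FALSE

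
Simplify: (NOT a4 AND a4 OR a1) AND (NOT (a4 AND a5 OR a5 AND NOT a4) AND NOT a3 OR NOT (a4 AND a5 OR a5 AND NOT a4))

(NOT a4 AND a4 OR a1) AND (NOT (a4 AND a5 OR a5 AND NOT a4) AND NOT a3 OR NOT (a4 AND a5 OR a5 AND NOT a4))
= a1 AND (NOT (a4 AND a5 OR a5 AND NOT a4) AND NOT a3 OR NOT (a4 AND a5 OR a5 AND NOT a4))   (complement / identity)
= a1 AND NOT (a4 AND a5 OR a5 AND NOT a4)   (absorption)
= a1 AND NOT a5   (distribution)

a1 AND NOT a5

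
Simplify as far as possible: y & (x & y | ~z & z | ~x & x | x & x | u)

y & (x | u)

y & (x & y | ~z & z | ~x & x | x & x | u)
= y & (x & y | ~x & x | x & x | u)   (complement / identity)
= y & (x & y | x | u)   (distribution)
= y & (x | u)   (absorption)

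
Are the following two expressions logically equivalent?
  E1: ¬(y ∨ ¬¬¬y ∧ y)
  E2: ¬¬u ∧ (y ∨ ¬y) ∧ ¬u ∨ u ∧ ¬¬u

E1: ¬(y ∨ ¬¬¬y ∧ y)
    = ¬(y ∨ ¬y ∧ y)   [double negation]
    = ¬y   [complement / identity]
E2: ¬¬u ∧ (y ∨ ¬y) ∧ ¬u ∨ u ∧ ¬¬u
    = ¬¬u ∧ ¬u ∨ u ∧ ¬¬u   [complement / identity]
    = ¬¬u   [distribution]
    = u   [double negation]
These differ: at u=0, y=0, E1 = 1 but E2 = 0.

No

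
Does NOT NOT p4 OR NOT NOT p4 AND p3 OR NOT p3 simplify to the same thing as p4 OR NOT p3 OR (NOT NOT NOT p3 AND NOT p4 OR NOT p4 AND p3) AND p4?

Yes

E1: NOT NOT p4 OR NOT NOT p4 AND p3 OR NOT p3
    = NOT NOT p4 OR NOT p3
    = p4 OR NOT p3
E2: p4 OR NOT p3 OR (NOT NOT NOT p3 AND NOT p4 OR NOT p4 AND p3) AND p4
    = p4 OR NOT p3 OR (NOT p3 AND NOT p4 OR NOT p4 AND p3) AND p4
    = p4 OR NOT p3 OR NOT p4 AND p4
    = p4 OR NOT p3
Both reduce to p4 OR NOT p3, so they are equivalent.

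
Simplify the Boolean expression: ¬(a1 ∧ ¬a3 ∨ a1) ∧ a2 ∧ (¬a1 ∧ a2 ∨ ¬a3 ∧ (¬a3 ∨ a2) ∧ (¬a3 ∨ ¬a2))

¬(a1 ∧ ¬a3 ∨ a1) ∧ a2 ∧ (¬a1 ∧ a2 ∨ ¬a3 ∧ (¬a3 ∨ a2) ∧ (¬a3 ∨ ¬a2))
= ¬(a1 ∧ ¬a3 ∨ a1) ∧ a2 ∧ (¬a1 ∧ a2 ∨ ¬a3 ∧ (¬a3 ∨ ¬a2))
= ¬a1 ∧ a2 ∧ (¬a1 ∧ a2 ∨ ¬a3 ∧ (¬a3 ∨ ¬a2))
= ¬a1 ∧ a2 ∧ (¬a1 ∧ a2 ∨ ¬a3)
= ¬a1 ∧ a2

¬a1 ∧ a2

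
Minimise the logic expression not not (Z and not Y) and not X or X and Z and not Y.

not not (Z and not Y) and not X or X and Z and not Y
= Z and not Y and not X or X and Z and not Y   (double negation)
= Z and not Y   (distribution)

Z and not Y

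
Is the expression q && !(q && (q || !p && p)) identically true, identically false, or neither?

identically false

q && !(q && (q || !p && p))
= q && !(q && q)   — complement / identity
= q && !q   — idempotence
= false   — complement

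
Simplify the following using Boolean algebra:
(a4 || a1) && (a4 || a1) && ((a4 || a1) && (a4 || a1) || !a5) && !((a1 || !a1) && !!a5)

(a4 || a1) && (a4 || a1) && ((a4 || a1) && (a4 || a1) || !a5) && !((a1 || !a1) && !!a5)
= (a4 || a1) && (a4 || a1) && !((a1 || !a1) && !!a5)   [absorption]
= (a4 || a1) && !((a1 || !a1) && !!a5)   [idempotence]
= (a4 || a1) && !((a1 || !a1) && a5)   [double negation]
= (a4 || a1) && !a5   [complement / identity]

(a4 || a1) && !a5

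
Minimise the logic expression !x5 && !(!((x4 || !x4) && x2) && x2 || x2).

!x5 && !x2

!x5 && !(!((x4 || !x4) && x2) && x2 || x2)
= !x5 && !(!x2 && x2 || x2)
= !x5 && !x2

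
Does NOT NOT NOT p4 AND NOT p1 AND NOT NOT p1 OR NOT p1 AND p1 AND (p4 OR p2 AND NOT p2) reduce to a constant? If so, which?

yes, False

NOT NOT NOT p4 AND NOT p1 AND NOT NOT p1 OR NOT p1 AND p1 AND (p4 OR p2 AND NOT p2)
= NOT NOT NOT p4 AND NOT p1 AND NOT NOT p1 OR NOT p1 AND p1 AND p4   [complement / identity]
= NOT p4 AND NOT p1 AND NOT NOT p1 OR NOT p1 AND p1 AND p4   [double negation]
= NOT p4 AND NOT p1 AND p1 OR NOT p1 AND p1 AND p4   [double negation]
= NOT p1 AND p1   [distribution]
= FALSE   [complement]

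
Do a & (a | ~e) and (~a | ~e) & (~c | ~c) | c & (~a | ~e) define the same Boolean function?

No

E1: a & (a | ~e)
    = a   (absorption)
E2: (~a | ~e) & (~c | ~c) | c & (~a | ~e)
    = (~a | ~e) & ~c | c & (~a | ~e)   (idempotence)
    = ~a | ~e   (distribution)
These differ: at a=0, c=0, e=0, E1 = 0 but E2 = 1.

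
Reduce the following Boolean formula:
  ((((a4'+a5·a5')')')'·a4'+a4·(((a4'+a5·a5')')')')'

a4'

((((a4'+a5·a5')')')'·a4'+a4·(((a4'+a5·a5')')')')'
= ((((a4'+a5·a5')')')')'
= ((a4'+a5·a5')')'
= ((a4')')'
= a4'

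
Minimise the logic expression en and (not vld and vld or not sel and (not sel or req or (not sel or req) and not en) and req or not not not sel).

en and not sel

en and (not vld and vld or not sel and (not sel or req or (not sel or req) and not en) and req or not not not sel)
= en and (not vld and vld or not sel and (not sel or req or (not sel or req) and not en) and req or not sel)   [double negation]
= en and (not vld and vld or not sel and (not sel or req) and req or not sel)   [absorption]
= en and (not vld and vld or not sel and req or not sel)   [absorption]
= en and (not vld and vld or not sel)   [absorption]
= en and not sel   [complement / identity]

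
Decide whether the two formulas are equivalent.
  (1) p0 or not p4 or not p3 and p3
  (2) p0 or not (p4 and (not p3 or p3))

E1: p0 or not p4 or not p3 and p3
    = p0 or not p4   — complement / identity
E2: p0 or not (p4 and (not p3 or p3))
    = p0 or not p4   — complement / identity
Both reduce to p0 or not p4, so they are equivalent.

Yes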